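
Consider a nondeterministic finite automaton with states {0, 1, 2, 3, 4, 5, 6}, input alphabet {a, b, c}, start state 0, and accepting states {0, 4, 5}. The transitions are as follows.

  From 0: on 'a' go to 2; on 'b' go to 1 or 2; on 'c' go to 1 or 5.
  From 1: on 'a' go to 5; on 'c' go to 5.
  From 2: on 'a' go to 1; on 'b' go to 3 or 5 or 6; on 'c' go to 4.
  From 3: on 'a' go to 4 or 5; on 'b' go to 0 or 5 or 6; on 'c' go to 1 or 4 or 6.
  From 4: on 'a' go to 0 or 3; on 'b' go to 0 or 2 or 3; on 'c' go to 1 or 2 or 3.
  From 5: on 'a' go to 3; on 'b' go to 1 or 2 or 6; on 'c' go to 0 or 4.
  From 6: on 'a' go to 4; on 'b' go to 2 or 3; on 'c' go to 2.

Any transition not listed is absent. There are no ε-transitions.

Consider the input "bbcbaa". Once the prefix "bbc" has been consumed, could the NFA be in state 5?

Start in {0}.
Read 'b': {0} → {1, 2}.
Read 'b': {1, 2} → {3, 5, 6}.
Read 'c': {3, 5, 6} → {0, 1, 2, 4, 6}.
State 5 is not in {0, 1, 2, 4, 6}.

No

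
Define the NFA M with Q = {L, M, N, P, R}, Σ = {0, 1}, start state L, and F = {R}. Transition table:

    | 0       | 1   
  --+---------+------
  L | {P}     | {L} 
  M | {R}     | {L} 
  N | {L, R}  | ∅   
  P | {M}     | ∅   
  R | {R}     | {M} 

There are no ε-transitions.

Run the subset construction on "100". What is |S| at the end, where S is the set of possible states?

Start in {L}.
Read '1': L→{L}; now {L}.
Read '0': L→{P}; now {P}.
Read '0': P→{M}; now {M}.
That set has 1 state.

1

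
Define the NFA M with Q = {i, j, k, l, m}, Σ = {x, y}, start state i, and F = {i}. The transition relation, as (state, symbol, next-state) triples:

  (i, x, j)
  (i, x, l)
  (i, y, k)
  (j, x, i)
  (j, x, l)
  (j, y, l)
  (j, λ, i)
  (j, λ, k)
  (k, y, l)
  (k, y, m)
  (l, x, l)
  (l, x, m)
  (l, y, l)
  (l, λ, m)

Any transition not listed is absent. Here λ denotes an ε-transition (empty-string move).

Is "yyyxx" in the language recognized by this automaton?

Start in {i}.
Read 'y': i→{k}; now {k}.
Read 'y': k→{l, m}; now {l, m}.
Read 'y': l→{l}, m→∅; union {l}; ε-closure = {l, m}.
Read 'x': l→{l, m}, m→∅; now {l, m}.
Read 'x': l→{l, m}, m→∅; now {l, m}.
The final set {l, m} contains no accepting state.

No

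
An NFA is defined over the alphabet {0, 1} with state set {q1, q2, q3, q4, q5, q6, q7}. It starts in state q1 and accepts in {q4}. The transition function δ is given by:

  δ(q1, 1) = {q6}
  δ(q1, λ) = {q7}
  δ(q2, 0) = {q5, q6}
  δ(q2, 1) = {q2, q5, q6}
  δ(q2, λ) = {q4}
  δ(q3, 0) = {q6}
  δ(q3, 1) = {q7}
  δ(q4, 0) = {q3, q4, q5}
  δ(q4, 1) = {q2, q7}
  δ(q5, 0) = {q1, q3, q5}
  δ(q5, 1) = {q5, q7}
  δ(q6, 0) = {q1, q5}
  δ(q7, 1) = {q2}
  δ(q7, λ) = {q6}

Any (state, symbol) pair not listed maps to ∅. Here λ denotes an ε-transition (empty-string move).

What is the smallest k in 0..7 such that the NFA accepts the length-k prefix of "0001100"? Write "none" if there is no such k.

Start: ε-closure({q1}) = {q1, q6, q7}.
Read '0': q1→∅, q6→{q1, q5}, q7→∅; union {q1, q5}; ε-closure = {q1, q5, q6, q7}.
Read '0': q1→∅, q5→{q1, q3, q5}, q6→{q1, q5}, q7→∅; union {q1, q3, q5}; ε-closure = {q1, q3, q5, q6, q7}.
Read '0': q1→∅, q3→{q6}, q5→{q1, q3, q5}, q6→{q1, q5}, q7→∅; union {q1, q3, q5, q6}; ε-closure = {q1, q3, q5, q6, q7}.
Read '1': q1→{q6}, q3→{q7}, q5→{q5, q7}, q6→∅, q7→{q2}; union {q2, q5, q6, q7}; ε-closure = {q2, q4, q5, q6, q7}.
None of the earlier sets intersect F, but {q2, q4, q5, q6, q7} does.

4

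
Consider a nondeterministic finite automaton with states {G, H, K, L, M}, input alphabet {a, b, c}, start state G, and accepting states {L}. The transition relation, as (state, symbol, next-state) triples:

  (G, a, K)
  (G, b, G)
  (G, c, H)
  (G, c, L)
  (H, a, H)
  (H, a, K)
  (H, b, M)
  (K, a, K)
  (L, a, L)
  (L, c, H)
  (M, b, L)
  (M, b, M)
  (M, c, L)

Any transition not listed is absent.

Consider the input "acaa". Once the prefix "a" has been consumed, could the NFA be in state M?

Start in {G}.
Read 'a': G→{K}; now {K}.
State M is not in {K}.

No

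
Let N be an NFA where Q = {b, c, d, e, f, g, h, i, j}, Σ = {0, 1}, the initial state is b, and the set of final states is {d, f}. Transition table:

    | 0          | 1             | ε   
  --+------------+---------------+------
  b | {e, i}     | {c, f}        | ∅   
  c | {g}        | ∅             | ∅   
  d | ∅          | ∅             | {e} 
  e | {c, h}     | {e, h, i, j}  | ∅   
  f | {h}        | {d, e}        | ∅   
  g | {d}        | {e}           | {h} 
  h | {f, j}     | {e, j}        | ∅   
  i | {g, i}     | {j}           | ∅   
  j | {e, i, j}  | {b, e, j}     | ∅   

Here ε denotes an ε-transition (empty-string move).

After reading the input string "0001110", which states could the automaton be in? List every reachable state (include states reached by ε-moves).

{c, e, f, g, h, i, j}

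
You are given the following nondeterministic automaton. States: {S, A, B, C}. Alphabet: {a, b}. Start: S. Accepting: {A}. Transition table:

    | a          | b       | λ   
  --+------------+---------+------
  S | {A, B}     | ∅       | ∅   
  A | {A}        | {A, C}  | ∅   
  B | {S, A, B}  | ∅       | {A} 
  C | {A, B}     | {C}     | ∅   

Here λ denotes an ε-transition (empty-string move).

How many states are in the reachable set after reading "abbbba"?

2

Start in {S}.
Read 'a': S→{A, B}; now {A, B}.
Read 'b': A→{A, C}, B→∅; now {A, C}.
Read 'b': A→{A, C}, C→{C}; now {A, C}.
Read 'b': A→{A, C}, C→{C}; now {A, C}.
Read 'b': A→{A, C}, C→{C}; now {A, C}.
Read 'a': A→{A}, C→{A, B}; now {A, B}.
That set has 2 states.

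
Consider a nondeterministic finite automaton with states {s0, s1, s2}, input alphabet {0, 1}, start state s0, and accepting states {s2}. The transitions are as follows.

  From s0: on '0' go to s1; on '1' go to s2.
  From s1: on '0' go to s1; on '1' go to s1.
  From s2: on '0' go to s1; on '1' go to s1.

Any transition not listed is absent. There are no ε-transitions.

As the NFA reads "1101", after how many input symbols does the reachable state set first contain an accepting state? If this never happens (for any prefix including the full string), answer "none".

1

Start in {s0}.
Read '1': s0→{s2}; now {s2}.
None of the earlier sets intersect F, but {s2} does.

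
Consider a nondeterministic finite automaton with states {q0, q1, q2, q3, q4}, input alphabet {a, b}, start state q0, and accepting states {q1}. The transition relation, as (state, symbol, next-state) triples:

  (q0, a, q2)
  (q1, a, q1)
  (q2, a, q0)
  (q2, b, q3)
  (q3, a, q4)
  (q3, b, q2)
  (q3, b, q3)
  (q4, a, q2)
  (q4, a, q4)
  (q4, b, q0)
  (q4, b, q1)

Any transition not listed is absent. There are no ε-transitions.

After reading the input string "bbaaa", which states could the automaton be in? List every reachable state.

∅

Start in {q0}.
Read 'b': q0→∅; now ∅.
The set is empty and remains empty for the remaining 4 symbols.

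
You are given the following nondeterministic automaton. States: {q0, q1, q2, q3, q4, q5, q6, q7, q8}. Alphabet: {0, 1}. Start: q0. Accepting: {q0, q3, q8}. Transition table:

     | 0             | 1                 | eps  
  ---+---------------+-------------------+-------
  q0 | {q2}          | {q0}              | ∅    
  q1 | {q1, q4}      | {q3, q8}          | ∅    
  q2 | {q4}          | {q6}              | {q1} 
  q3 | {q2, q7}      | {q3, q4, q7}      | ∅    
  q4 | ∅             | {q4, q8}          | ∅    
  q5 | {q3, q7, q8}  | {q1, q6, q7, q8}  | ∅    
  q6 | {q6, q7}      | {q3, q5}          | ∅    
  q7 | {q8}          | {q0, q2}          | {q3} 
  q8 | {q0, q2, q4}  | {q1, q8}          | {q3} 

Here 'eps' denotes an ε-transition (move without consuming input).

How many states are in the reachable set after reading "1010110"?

Start in {q0}.
Read '1': {q0} → {q0}.
Read '0': {q0} → {q1, q2}.
Read '1': {q1, q2} → {q3, q6, q8}.
Read '0': {q3, q6, q8} → {q0, q1, q2, q3, q4, q6, q7}.
Read '1': {q0, q1, q2, q3, q4, q6, q7} → {q0, q1, q2, q3, q4, q5, q6, q7, q8}.
Read '1': {q0, q1, q2, q3, q4, q5, q6, q7, q8} → {q0, q1, q2, q3, q4, q5, q6, q7, q8}.
Read '0': {q0, q1, q2, q3, q4, q5, q6, q7, q8} → {q0, q1, q2, q3, q4, q6, q7, q8}.
That set has 8 states.

8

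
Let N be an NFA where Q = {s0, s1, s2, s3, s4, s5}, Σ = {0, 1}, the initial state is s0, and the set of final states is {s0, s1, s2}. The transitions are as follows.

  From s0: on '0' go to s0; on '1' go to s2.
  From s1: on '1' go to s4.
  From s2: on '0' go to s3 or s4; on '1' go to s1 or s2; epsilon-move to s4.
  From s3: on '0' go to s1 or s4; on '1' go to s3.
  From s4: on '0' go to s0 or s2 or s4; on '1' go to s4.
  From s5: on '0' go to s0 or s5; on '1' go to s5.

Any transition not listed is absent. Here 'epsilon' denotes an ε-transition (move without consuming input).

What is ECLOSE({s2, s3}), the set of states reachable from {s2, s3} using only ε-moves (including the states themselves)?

Begin with {s2, s3}.
ε-move s2 → s4; add s4.

{s2, s3, s4}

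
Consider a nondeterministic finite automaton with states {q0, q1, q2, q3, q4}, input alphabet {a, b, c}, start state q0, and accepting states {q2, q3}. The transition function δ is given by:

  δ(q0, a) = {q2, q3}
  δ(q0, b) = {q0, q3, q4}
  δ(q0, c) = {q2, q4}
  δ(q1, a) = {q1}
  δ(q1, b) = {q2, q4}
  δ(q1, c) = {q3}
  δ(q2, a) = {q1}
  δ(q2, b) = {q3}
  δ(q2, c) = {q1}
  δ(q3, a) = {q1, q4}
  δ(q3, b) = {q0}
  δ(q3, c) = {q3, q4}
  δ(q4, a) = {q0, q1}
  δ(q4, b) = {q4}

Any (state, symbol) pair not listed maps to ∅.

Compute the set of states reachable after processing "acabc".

{q1, q2, q3, q4}

Start in {q0}.
Read 'a': q0→{q2, q3}; now {q2, q3}.
Read 'c': q2→{q1}, q3→{q3, q4}; now {q1, q3, q4}.
Read 'a': q1→{q1}, q3→{q1, q4}, q4→{q0, q1}; now {q0, q1, q4}.
Read 'b': q0→{q0, q3, q4}, q1→{q2, q4}, q4→{q4}; now {q0, q2, q3, q4}.
Read 'c': q0→{q2, q4}, q2→{q1}, q3→{q3, q4}, q4→∅; now {q1, q2, q3, q4}.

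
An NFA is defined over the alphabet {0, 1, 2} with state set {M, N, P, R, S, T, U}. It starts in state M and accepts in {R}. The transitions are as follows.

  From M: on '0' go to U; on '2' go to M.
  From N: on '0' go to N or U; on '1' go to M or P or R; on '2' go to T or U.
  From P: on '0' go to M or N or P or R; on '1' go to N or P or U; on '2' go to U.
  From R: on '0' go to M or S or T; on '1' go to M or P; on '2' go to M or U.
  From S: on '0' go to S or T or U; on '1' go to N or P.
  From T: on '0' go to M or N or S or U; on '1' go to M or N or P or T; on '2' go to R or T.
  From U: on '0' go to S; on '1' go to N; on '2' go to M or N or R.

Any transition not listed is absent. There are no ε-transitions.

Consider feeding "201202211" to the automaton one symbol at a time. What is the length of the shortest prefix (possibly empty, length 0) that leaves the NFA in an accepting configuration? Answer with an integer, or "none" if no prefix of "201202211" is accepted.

6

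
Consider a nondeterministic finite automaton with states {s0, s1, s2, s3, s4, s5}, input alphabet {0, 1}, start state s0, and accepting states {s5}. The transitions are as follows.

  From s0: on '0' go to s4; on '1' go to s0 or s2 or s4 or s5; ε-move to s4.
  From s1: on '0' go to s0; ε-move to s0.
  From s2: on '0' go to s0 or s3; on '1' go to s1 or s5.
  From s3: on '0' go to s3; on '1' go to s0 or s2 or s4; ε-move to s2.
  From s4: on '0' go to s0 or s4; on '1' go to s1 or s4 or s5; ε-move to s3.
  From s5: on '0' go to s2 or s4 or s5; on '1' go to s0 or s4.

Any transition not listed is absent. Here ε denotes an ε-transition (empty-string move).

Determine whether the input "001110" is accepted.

Start: ε-closure({s0}) = {s0, s2, s3, s4}.
Read '0': s0→{s4}, s2→{s0, s3}, s3→{s3}, s4→{s0, s4}; union {s0, s3, s4}; ε-closure = {s0, s2, s3, s4}.
Read '0': s0→{s4}, s2→{s0, s3}, s3→{s3}, s4→{s0, s4}; union {s0, s3, s4}; ε-closure = {s0, s2, s3, s4}.
Read '1': s0→{s0, s2, s4, s5}, s2→{s1, s5}, s3→{s0, s2, s4}, s4→{s1, s4, s5}; union {s0, s1, s2, s4, s5}; ε-closure = {s0, s1, s2, s3, s4, s5}.
Read '1': s0→{s0, s2, s4, s5}, s1→∅, s2→{s1, s5}, s3→{s0, s2, s4}, s4→{s1, s4, s5}, s5→{s0, s4}; union {s0, s1, s2, s4, s5}; ε-closure = {s0, s1, s2, s3, s4, s5}.
Read '1': s0→{s0, s2, s4, s5}, s1→∅, s2→{s1, s5}, s3→{s0, s2, s4}, s4→{s1, s4, s5}, s5→{s0, s4}; union {s0, s1, s2, s4, s5}; ε-closure = {s0, s1, s2, s3, s4, s5}.
Read '0': s0→{s4}, s1→{s0}, s2→{s0, s3}, s3→{s3}, s4→{s0, s4}, s5→{s2, s4, s5}; now {s0, s2, s3, s4, s5}.
The final set {s0, s2, s3, s4, s5} contains the accepting state s5.

Yes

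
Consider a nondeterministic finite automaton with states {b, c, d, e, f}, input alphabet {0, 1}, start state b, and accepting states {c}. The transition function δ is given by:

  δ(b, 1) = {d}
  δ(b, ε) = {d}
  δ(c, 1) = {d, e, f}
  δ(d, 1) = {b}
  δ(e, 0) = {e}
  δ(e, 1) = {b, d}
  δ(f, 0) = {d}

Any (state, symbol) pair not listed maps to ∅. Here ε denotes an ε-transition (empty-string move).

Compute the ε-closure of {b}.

{b, d}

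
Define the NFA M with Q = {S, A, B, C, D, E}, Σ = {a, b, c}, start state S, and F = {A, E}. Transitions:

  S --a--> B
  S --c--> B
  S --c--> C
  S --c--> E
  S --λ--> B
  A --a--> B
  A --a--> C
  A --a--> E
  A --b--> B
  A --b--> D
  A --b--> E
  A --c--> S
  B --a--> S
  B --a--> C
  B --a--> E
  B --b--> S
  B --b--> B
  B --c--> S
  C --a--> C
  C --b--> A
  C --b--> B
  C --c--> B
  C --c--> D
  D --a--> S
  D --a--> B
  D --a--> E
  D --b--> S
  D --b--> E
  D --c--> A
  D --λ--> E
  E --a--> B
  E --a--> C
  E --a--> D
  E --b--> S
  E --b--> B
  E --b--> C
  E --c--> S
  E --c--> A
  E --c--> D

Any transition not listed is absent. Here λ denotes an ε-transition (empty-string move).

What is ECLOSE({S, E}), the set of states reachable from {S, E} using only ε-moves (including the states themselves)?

{S, B, E}

Begin with {S, E}.
ε-move S → B; add B.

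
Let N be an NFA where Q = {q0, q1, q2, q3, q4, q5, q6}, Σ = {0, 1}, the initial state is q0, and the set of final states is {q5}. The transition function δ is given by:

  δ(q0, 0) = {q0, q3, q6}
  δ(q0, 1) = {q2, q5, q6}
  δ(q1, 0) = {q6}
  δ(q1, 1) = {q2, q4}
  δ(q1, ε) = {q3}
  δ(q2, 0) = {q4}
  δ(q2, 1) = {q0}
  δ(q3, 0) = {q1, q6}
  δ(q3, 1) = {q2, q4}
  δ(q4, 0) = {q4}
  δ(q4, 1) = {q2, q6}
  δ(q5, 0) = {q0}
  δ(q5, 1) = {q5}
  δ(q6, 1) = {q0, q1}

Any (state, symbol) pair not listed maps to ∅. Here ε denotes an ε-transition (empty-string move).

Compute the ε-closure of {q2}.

{q2}

Begin with {q2}.
No ε-moves leave this set, so the closure equals the set itself.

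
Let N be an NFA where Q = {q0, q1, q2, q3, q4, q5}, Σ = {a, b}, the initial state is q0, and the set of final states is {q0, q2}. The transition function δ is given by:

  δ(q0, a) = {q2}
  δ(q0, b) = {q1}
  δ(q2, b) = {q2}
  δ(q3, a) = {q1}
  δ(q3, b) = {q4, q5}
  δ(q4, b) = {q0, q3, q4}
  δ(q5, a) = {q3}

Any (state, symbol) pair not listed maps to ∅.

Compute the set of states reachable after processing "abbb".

Start in {q0}.
Read 'a': q0→{q2}; now {q2}.
Read 'b': q2→{q2}; now {q2}.
Read 'b': q2→{q2}; now {q2}.
Read 'b': q2→{q2}; now {q2}.

{q2}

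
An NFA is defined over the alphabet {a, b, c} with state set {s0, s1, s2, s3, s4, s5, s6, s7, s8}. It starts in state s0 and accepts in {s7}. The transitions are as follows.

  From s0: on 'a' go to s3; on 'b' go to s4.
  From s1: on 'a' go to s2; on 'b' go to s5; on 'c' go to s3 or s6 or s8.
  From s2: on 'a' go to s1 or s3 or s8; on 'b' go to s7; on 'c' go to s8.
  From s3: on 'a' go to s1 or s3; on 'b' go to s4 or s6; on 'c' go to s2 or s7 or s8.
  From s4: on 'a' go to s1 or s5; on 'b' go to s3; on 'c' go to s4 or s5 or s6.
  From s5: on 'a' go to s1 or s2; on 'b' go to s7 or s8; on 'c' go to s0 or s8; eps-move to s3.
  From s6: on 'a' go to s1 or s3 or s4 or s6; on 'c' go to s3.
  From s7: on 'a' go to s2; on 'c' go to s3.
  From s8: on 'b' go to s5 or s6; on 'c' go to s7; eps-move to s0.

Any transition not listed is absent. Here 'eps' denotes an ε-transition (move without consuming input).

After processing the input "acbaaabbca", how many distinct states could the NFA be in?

Start in {s0}.
Read 'a': {s0} → {s3}.
Read 'c': {s3} → {s0, s2, s7, s8}.
Read 'b': {s0, s2, s7, s8} → {s3, s4, s5, s6, s7}.
Read 'a': {s3, s4, s5, s6, s7} → {s1, s2, s3, s4, s5, s6}.
Read 'a': {s1, s2, s3, s4, s5, s6} → {s0, s1, s2, s3, s4, s5, s6, s8}.
Read 'a': {s0, s1, s2, s3, s4, s5, s6, s8} → {s0, s1, s2, s3, s4, s5, s6, s8}.
Read 'b': {s0, s1, s2, s3, s4, s5, s6, s8} → {s0, s3, s4, s5, s6, s7, s8}.
Read 'b': {s0, s3, s4, s5, s6, s7, s8} → {s0, s3, s4, s5, s6, s7, s8}.
Read 'c': {s0, s3, s4, s5, s6, s7, s8} → {s0, s2, s3, s4, s5, s6, s7, s8}.
Read 'a': {s0, s2, s3, s4, s5, s6, s7, s8} → {s0, s1, s2, s3, s4, s5, s6, s8}.
That set has 8 states.

8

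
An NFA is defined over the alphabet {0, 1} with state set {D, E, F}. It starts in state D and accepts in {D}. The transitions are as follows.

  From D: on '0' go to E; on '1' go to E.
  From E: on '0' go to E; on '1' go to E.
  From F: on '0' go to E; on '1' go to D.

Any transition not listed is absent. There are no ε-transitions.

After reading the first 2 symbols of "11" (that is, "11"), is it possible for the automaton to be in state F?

No

Start in {D}.
Read '1': {D} → {E}.
Read '1': {E} → {E}.
State F is not in {E}.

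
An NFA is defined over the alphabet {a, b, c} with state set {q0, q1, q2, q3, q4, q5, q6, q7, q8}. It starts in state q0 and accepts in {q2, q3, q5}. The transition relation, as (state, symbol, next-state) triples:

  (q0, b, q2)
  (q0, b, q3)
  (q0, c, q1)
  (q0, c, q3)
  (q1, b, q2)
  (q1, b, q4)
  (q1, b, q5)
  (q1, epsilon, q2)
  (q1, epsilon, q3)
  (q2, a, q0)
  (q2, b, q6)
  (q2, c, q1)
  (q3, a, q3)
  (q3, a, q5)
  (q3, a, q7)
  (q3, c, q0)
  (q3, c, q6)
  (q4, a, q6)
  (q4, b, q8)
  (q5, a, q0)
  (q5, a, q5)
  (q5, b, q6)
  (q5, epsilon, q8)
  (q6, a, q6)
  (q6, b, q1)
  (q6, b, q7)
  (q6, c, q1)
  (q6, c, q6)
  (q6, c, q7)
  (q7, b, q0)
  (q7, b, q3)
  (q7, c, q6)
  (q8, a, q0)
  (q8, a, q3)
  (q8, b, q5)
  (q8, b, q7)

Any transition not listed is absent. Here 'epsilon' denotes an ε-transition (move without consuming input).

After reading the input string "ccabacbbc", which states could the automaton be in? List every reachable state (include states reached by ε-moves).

Start in {q0}.
Read 'c': {q0} → {q1, q2, q3}.
Read 'c': {q1, q2, q3} → {q0, q1, q2, q3, q6}.
Read 'a': {q0, q1, q2, q3, q6} → {q0, q3, q5, q6, q7, q8}.
Read 'b': {q0, q3, q5, q6, q7, q8} → {q0, q1, q2, q3, q5, q6, q7, q8}.
Read 'a': {q0, q1, q2, q3, q5, q6, q7, q8} → {q0, q3, q5, q6, q7, q8}.
Read 'c': {q0, q3, q5, q6, q7, q8} → {q0, q1, q2, q3, q6, q7}.
Read 'b': {q0, q1, q2, q3, q6, q7} → {q0, q1, q2, q3, q4, q5, q6, q7, q8}.
Read 'b': {q0, q1, q2, q3, q4, q5, q6, q7, q8} → {q0, q1, q2, q3, q4, q5, q6, q7, q8}.
Read 'c': {q0, q1, q2, q3, q4, q5, q6, q7, q8} → {q0, q1, q2, q3, q6, q7}.

{q0, q1, q2, q3, q6, q7}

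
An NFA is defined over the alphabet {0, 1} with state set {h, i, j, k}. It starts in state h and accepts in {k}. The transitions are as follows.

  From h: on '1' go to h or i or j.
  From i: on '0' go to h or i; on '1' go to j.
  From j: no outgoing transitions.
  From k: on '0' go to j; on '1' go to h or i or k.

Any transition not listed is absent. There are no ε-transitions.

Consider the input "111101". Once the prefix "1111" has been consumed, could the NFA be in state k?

Start in {h}.
Read '1': h→{h, i, j}; now {h, i, j}.
Read '1': h→{h, i, j}, i→{j}, j→∅; now {h, i, j}.
Read '1': h→{h, i, j}, i→{j}, j→∅; now {h, i, j}.
Read '1': h→{h, i, j}, i→{j}, j→∅; now {h, i, j}.
State k is not in {h, i, j}.

No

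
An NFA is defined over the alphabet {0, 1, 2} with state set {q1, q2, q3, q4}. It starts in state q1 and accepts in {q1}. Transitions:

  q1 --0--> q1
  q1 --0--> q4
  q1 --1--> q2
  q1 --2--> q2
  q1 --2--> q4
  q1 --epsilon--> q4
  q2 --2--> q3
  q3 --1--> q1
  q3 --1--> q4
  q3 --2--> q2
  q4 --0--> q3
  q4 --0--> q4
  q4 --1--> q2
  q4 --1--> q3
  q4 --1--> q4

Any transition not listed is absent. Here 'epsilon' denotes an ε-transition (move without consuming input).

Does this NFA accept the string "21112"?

No

Start: ε-closure({q1}) = {q1, q4}.
Read '2': {q1, q4} → {q2, q4}.
Read '1': {q2, q4} → {q2, q3, q4}.
Read '1': {q2, q3, q4} → {q1, q2, q3, q4}.
Read '1': {q1, q2, q3, q4} → {q1, q2, q3, q4}.
Read '2': {q1, q2, q3, q4} → {q2, q3, q4}.
The final set {q2, q3, q4} contains no accepting state.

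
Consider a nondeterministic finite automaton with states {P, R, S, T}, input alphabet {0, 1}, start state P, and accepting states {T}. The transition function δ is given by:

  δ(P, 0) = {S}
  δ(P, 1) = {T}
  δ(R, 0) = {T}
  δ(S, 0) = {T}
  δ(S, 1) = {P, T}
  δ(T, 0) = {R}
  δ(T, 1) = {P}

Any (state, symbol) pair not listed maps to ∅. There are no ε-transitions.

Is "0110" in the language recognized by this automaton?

Start in {P}.
Read '0': P→{S}; now {S}.
Read '1': S→{P, T}; now {P, T}.
Read '1': P→{T}, T→{P}; now {P, T}.
Read '0': P→{S}, T→{R}; now {R, S}.
The final set {R, S} contains no accepting state.

No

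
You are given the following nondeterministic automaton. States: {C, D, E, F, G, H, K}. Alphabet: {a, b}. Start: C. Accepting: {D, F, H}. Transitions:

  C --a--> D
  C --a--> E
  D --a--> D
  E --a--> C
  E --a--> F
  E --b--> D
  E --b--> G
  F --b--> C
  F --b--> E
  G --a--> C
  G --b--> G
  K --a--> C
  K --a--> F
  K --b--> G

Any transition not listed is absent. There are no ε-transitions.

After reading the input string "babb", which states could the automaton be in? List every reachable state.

Start in {C}.
Read 'b': C→∅; now ∅.
The set is empty and remains empty for the remaining 3 symbols.

∅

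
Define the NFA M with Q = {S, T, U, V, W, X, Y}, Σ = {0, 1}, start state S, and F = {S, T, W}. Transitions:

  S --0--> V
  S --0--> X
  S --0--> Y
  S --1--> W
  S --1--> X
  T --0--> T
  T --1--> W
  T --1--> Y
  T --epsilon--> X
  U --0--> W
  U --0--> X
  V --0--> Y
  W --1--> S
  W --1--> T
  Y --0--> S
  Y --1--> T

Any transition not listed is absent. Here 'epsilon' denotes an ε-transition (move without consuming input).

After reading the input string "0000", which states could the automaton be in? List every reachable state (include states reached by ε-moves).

Start in {S}.
Read '0': S→{V, X, Y}; now {V, X, Y}.
Read '0': V→{Y}, X→∅, Y→{S}; now {S, Y}.
Read '0': S→{V, X, Y}, Y→{S}; now {S, V, X, Y}.
Read '0': S→{V, X, Y}, V→{Y}, X→∅, Y→{S}; now {S, V, X, Y}.

{S, V, X, Y}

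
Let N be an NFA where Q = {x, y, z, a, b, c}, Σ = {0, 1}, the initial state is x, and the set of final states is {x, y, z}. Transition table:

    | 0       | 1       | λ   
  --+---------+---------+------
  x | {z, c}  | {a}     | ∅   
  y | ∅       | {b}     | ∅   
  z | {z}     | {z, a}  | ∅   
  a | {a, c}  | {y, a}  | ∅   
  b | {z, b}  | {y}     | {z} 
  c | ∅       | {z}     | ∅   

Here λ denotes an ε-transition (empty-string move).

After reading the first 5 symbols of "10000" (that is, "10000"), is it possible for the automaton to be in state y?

No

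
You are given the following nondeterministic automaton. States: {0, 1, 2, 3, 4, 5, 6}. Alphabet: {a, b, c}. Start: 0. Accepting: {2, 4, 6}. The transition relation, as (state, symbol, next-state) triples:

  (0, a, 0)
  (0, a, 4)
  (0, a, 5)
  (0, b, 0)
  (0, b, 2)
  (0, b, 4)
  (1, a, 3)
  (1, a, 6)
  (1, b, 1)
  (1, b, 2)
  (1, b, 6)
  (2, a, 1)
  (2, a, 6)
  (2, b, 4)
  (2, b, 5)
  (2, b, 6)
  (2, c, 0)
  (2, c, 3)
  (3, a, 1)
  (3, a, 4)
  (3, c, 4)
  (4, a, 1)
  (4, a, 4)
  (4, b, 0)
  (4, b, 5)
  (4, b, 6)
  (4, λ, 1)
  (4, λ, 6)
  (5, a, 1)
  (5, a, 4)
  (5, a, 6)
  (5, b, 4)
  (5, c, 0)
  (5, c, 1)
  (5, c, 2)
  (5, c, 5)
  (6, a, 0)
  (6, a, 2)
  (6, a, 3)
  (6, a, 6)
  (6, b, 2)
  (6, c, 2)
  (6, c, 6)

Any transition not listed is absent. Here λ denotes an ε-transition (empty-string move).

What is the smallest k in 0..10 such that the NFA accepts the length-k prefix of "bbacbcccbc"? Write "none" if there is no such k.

1

Start in {0}.
Read 'b': {0} → {0, 1, 2, 4, 6}.
None of the earlier sets intersect F, but {0, 1, 2, 4, 6} does.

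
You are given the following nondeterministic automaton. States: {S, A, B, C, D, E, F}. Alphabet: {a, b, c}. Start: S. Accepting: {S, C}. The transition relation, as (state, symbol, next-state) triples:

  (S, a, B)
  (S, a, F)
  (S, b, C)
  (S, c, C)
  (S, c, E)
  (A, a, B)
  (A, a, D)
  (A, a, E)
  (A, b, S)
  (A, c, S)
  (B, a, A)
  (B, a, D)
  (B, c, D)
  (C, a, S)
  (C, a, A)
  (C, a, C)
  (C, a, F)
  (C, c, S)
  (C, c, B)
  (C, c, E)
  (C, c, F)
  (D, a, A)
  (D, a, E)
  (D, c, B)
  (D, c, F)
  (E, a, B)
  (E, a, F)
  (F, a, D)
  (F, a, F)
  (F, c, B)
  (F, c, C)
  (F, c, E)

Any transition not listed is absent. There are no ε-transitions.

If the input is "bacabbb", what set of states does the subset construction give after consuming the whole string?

∅

Start in {S}.
Read 'b': S→{C}; now {C}.
Read 'a': C→{S, A, C, F}; now {S, A, C, F}.
Read 'c': S→{C, E}, A→{S}, C→{S, B, E, F}, F→{B, C, E}; now {S, B, C, E, F}.
Read 'a': S→{B, F}, B→{A, D}, C→{S, A, C, F}, E→{B, F}, F→{D, F}; now {S, A, B, C, D, F}.
Read 'b': S→{C}, A→{S}, B→∅, C→∅, D→∅, F→∅; now {S, C}.
Read 'b': S→{C}, C→∅; now {C}.
Read 'b': C→∅; now ∅.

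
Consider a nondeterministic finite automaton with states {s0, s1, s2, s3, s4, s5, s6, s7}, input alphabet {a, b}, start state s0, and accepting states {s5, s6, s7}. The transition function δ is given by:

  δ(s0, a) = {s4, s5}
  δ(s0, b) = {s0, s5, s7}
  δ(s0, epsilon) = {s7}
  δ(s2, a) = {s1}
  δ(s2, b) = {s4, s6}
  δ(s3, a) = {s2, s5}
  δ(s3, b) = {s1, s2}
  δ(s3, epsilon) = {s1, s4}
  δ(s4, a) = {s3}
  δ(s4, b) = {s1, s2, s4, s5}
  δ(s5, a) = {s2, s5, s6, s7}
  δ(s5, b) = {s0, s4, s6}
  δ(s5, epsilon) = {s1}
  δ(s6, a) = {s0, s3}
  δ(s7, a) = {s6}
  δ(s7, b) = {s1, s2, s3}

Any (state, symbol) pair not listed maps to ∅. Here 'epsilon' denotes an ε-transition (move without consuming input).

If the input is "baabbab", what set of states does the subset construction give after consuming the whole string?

{s0, s1, s2, s3, s4, s5, s6, s7}

Start: ε-closure({s0}) = {s0, s7}.
Read 'b': s0→{s0, s5, s7}, s7→{s1, s2, s3}; union {s0, s1, s2, s3, s5, s7}; ε-closure = {s0, s1, s2, s3, s4, s5, s7}.
Read 'a': s0→{s4, s5}, s1→∅, s2→{s1}, s3→{s2, s5}, s4→{s3}, s5→{s2, s5, s6, s7}, s7→{s6}; now {s1, s2, s3, s4, s5, s6, s7}.
Read 'a': s1→∅, s2→{s1}, s3→{s2, s5}, s4→{s3}, s5→{s2, s5, s6, s7}, s6→{s0, s3}, s7→{s6}; union {s0, s1, s2, s3, s5, s6, s7}; ε-closure = {s0, s1, s2, s3, s4, s5, s6, s7}.
Read 'b': s0→{s0, s5, s7}, s1→∅, s2→{s4, s6}, s3→{s1, s2}, s4→{s1, s2, s4, s5}, s5→{s0, s4, s6}, s6→∅, s7→{s1, s2, s3}; now {s0, s1, s2, s3, s4, s5, s6, s7}.
Read 'b': s0→{s0, s5, s7}, s1→∅, s2→{s4, s6}, s3→{s1, s2}, s4→{s1, s2, s4, s5}, s5→{s0, s4, s6}, s6→∅, s7→{s1, s2, s3}; now {s0, s1, s2, s3, s4, s5, s6, s7}.
Read 'a': s0→{s4, s5}, s1→∅, s2→{s1}, s3→{s2, s5}, s4→{s3}, s5→{s2, s5, s6, s7}, s6→{s0, s3}, s7→{s6}; now {s0, s1, s2, s3, s4, s5, s6, s7}.
Read 'b': s0→{s0, s5, s7}, s1→∅, s2→{s4, s6}, s3→{s1, s2}, s4→{s1, s2, s4, s5}, s5→{s0, s4, s6}, s6→∅, s7→{s1, s2, s3}; now {s0, s1, s2, s3, s4, s5, s6, s7}.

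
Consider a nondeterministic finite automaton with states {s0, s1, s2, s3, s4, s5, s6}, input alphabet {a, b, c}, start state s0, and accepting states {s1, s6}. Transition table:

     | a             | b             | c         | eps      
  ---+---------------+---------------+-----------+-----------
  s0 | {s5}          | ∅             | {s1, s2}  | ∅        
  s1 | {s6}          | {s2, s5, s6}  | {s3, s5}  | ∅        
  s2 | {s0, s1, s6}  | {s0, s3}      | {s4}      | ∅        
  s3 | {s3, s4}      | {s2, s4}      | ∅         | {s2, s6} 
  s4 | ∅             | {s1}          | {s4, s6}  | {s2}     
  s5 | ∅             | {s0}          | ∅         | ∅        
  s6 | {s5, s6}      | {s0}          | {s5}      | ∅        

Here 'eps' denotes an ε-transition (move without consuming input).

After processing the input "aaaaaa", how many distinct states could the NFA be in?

0

Start in {s0}.
Read 'a': s0→{s5}; now {s5}.
Read 'a': s5→∅; now ∅.
The set is empty and remains empty for the remaining 4 symbols.
That set has 0 states.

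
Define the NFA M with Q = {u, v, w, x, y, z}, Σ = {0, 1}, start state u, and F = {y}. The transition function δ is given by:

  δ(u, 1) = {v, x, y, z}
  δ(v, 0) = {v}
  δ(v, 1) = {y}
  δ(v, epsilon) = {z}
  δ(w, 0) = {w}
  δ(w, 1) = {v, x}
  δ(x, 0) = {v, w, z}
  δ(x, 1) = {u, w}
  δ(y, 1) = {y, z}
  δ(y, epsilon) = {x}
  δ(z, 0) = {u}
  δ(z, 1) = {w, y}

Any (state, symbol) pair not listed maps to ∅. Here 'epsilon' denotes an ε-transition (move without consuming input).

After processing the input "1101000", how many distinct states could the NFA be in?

Start in {u}.
Read '1': u→{v, x, y, z}; now {v, x, y, z}.
Read '1': v→{y}, x→{u, w}, y→{y, z}, z→{w, y}; union {u, w, y, z}; ε-closure = {u, w, x, y, z}.
Read '0': u→∅, w→{w}, x→{v, w, z}, y→∅, z→{u}; now {u, v, w, z}.
Read '1': u→{v, x, y, z}, v→{y}, w→{v, x}, z→{w, y}; now {v, w, x, y, z}.
Read '0': v→{v}, w→{w}, x→{v, w, z}, y→∅, z→{u}; now {u, v, w, z}.
Read '0': u→∅, v→{v}, w→{w}, z→{u}; union {u, v, w}; ε-closure = {u, v, w, z}.
Read '0': u→∅, v→{v}, w→{w}, z→{u}; union {u, v, w}; ε-closure = {u, v, w, z}.
That set has 4 states.

4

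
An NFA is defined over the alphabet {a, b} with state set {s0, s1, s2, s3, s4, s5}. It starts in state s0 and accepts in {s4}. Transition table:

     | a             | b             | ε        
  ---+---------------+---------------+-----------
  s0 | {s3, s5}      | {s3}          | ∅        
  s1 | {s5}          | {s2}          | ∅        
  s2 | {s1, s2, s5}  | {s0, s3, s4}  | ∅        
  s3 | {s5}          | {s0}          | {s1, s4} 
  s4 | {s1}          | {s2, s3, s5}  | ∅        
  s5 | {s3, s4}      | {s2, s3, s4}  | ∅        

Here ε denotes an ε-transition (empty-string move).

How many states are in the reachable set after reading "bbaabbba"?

5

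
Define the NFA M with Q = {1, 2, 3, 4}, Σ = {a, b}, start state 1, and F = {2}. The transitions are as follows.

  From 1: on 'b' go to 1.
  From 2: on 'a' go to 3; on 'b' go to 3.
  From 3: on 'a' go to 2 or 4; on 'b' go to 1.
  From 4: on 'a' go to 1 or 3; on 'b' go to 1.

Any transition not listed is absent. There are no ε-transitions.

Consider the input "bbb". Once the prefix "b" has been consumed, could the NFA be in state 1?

Yes

Start in {1}.
Read 'b': {1} → {1}.
State 1 is in {1}.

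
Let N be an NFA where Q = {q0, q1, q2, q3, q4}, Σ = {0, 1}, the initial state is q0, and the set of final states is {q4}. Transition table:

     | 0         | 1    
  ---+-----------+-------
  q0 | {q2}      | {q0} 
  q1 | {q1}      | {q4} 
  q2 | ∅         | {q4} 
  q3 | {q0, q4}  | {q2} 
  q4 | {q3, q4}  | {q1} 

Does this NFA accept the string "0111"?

Yes

Start in {q0}.
Read '0': q0→{q2}; now {q2}.
Read '1': q2→{q4}; now {q4}.
Read '1': q4→{q1}; now {q1}.
Read '1': q1→{q4}; now {q4}.
The final set {q4} contains the accepting state q4.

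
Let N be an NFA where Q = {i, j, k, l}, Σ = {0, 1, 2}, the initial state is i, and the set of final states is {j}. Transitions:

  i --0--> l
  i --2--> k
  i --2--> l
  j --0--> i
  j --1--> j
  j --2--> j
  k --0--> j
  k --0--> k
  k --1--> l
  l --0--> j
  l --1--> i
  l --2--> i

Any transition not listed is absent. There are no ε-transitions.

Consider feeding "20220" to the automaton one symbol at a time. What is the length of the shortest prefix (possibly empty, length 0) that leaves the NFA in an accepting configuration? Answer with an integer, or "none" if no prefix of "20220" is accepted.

2

Start in {i}.
Read '2': {i} → {k, l}.
Read '0': {k, l} → {j, k}.
None of the earlier sets intersect F, but {j, k} does.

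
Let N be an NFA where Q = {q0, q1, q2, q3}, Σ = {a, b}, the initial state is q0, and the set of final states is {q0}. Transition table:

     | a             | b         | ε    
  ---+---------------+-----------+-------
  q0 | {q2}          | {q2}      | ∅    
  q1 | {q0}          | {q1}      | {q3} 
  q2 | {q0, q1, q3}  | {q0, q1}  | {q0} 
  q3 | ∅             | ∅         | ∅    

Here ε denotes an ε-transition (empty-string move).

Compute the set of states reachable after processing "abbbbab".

{q0, q1, q2, q3}

Start in {q0}.
Read 'a': q0→{q2}; union {q2}; ε-closure = {q0, q2}.
Read 'b': q0→{q2}, q2→{q0, q1}; union {q0, q1, q2}; ε-closure = {q0, q1, q2, q3}.
Read 'b': q0→{q2}, q1→{q1}, q2→{q0, q1}, q3→∅; union {q0, q1, q2}; ε-closure = {q0, q1, q2, q3}.
Read 'b': q0→{q2}, q1→{q1}, q2→{q0, q1}, q3→∅; union {q0, q1, q2}; ε-closure = {q0, q1, q2, q3}.
Read 'b': q0→{q2}, q1→{q1}, q2→{q0, q1}, q3→∅; union {q0, q1, q2}; ε-closure = {q0, q1, q2, q3}.
Read 'a': q0→{q2}, q1→{q0}, q2→{q0, q1, q3}, q3→∅; now {q0, q1, q2, q3}.
Read 'b': q0→{q2}, q1→{q1}, q2→{q0, q1}, q3→∅; union {q0, q1, q2}; ε-closure = {q0, q1, q2, q3}.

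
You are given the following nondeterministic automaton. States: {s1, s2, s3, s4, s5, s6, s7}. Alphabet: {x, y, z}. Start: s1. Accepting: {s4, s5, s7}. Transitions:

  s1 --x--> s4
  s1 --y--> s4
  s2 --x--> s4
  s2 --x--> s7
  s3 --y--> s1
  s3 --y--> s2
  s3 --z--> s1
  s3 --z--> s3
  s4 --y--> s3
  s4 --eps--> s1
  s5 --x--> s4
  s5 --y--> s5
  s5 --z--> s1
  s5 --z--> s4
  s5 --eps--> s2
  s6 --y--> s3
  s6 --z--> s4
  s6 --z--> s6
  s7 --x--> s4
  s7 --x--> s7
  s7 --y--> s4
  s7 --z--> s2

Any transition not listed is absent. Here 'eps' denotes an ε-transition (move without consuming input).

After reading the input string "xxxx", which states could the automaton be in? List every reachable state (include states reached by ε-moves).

Start in {s1}.
Read 'x': s1→{s4}; union {s4}; ε-closure = {s1, s4}.
Read 'x': s1→{s4}, s4→∅; union {s4}; ε-closure = {s1, s4}.
Read 'x': s1→{s4}, s4→∅; union {s4}; ε-closure = {s1, s4}.
Read 'x': s1→{s4}, s4→∅; union {s4}; ε-closure = {s1, s4}.

{s1, s4}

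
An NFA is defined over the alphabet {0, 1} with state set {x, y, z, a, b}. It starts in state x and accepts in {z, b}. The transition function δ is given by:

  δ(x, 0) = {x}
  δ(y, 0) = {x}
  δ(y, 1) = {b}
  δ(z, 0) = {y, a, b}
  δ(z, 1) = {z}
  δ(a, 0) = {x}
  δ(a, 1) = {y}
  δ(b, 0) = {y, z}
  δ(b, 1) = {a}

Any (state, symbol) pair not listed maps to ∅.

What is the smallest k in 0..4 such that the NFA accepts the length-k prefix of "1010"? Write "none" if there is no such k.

Start in {x}.
Read '1': x→∅; now ∅.
The set is empty and remains empty for the remaining 3 symbols.
No reachable set along the way intersects F.

none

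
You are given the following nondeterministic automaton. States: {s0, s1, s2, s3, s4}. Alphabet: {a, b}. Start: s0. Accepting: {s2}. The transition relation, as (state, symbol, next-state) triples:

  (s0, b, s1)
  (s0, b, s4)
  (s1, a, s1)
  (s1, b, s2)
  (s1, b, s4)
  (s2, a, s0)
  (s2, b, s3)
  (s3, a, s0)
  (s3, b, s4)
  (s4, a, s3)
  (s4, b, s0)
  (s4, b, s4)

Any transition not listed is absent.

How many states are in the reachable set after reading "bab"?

Start in {s0}.
Read 'b': s0→{s1, s4}; now {s1, s4}.
Read 'a': s1→{s1}, s4→{s3}; now {s1, s3}.
Read 'b': s1→{s2, s4}, s3→{s4}; now {s2, s4}.
That set has 2 states.

2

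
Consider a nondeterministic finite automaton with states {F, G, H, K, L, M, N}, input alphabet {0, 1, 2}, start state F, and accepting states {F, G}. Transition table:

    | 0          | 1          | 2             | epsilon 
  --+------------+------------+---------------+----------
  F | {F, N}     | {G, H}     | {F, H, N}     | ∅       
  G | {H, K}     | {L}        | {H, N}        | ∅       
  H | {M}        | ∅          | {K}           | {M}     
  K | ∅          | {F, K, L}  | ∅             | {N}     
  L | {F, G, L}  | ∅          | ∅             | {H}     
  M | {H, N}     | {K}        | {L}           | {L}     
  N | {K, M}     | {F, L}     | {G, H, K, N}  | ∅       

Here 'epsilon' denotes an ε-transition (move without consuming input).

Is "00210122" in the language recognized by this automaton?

Yes

Start in {F}.
Read '0': {F} → {F, N}.
Read '0': {F, N} → {F, H, K, L, M, N}.
Read '2': {F, H, K, L, M, N} → {F, G, H, K, L, M, N}.
Read '1': {F, G, H, K, L, M, N} → {F, G, H, K, L, M, N}.
Read '0': {F, G, H, K, L, M, N} → {F, G, H, K, L, M, N}.
Read '1': {F, G, H, K, L, M, N} → {F, G, H, K, L, M, N}.
Read '2': {F, G, H, K, L, M, N} → {F, G, H, K, L, M, N}.
Read '2': {F, G, H, K, L, M, N} → {F, G, H, K, L, M, N}.
The final set {F, G, H, K, L, M, N} contains the accepting states F, G.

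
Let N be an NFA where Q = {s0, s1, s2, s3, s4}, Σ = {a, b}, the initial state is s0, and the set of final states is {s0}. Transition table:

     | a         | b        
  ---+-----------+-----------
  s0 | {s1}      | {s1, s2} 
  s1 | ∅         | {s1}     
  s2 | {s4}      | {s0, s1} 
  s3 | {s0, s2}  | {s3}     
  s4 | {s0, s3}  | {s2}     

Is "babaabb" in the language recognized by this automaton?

Yes

Start in {s0}.
Read 'b': {s0} → {s1, s2}.
Read 'a': {s1, s2} → {s4}.
Read 'b': {s4} → {s2}.
Read 'a': {s2} → {s4}.
Read 'a': {s4} → {s0, s3}.
Read 'b': {s0, s3} → {s1, s2, s3}.
Read 'b': {s1, s2, s3} → {s0, s1, s3}.
The final set {s0, s1, s3} contains the accepting state s0.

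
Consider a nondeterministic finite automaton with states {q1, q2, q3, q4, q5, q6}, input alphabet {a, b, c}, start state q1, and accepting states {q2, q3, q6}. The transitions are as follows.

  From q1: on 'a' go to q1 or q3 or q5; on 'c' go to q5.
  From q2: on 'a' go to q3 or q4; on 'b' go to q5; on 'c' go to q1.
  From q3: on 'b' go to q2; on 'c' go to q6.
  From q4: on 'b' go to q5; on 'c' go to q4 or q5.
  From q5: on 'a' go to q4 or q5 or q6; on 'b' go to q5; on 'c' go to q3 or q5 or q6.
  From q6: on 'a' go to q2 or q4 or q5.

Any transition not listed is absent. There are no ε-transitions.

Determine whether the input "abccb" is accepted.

Start in {q1}.
Read 'a': q1→{q1, q3, q5}; now {q1, q3, q5}.
Read 'b': q1→∅, q3→{q2}, q5→{q5}; now {q2, q5}.
Read 'c': q2→{q1}, q5→{q3, q5, q6}; now {q1, q3, q5, q6}.
Read 'c': q1→{q5}, q3→{q6}, q5→{q3, q5, q6}, q6→∅; now {q3, q5, q6}.
Read 'b': q3→{q2}, q5→{q5}, q6→∅; now {q2, q5}.
The final set {q2, q5} contains the accepting state q2.

Yes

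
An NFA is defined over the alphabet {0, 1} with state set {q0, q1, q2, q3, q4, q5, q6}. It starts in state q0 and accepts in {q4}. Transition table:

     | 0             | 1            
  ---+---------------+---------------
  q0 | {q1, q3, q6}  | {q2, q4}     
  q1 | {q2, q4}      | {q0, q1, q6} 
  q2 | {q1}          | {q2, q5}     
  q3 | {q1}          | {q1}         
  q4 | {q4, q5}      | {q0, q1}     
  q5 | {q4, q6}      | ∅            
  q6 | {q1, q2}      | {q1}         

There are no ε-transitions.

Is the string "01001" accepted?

No

Start in {q0}.
Read '0': {q0} → {q1, q3, q6}.
Read '1': {q1, q3, q6} → {q0, q1, q6}.
Read '0': {q0, q1, q6} → {q1, q2, q3, q4, q6}.
Read '0': {q1, q2, q3, q4, q6} → {q1, q2, q4, q5}.
Read '1': {q1, q2, q4, q5} → {q0, q1, q2, q5, q6}.
The final set {q0, q1, q2, q5, q6} contains no accepting state.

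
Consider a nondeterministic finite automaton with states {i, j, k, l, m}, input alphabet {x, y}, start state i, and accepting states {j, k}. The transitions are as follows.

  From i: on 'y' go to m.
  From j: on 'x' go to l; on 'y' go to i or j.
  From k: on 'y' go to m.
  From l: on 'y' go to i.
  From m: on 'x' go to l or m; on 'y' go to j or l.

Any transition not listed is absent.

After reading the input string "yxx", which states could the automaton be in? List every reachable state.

{l, m}

Start in {i}.
Read 'y': {i} → {m}.
Read 'x': {m} → {l, m}.
Read 'x': {l, m} → {l, m}.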